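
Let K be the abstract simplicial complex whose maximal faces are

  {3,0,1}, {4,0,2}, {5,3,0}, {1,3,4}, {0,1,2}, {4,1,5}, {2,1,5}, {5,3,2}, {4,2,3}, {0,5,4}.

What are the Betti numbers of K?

Order the vertices as 0 < 1 < 2 < 3 < 4 < 5. Listing each simplex with vertices in this order, K has dimension 2 with simplices:

  0-simplices (6): [0], [1], [2], [3], [4], [5]
  1-simplices (15): [0,1], [0,2], [0,3], [0,4], [0,5], [1,2], [1,3], [1,4], [1,5], [2,3], [2,4], [2,5], [3,4], [3,5], [4,5]
  2-simplices (10): [0,1,2], [0,1,3], [0,2,4], [0,3,5], [0,4,5], [1,2,5], [1,3,4], [1,4,5], [2,3,4], [2,3,5]

giving chain groups C_0 ≅ Z^6, C_1 ≅ Z^15, C_2 ≅ Z^10.

Boundary ∂_1: C_1 → C_0 is given by ∂[p,q] = [q] − [p].
The 6×15 boundary matrix has rank 5 and Smith normal form diag(1,1,1,1,1).

Boundary ∂_2: C_2 → C_1 maps a triangle to the signed sum of its edges. For instance
  ∂[1,4,5] = [4,5] − [1,5] + [1,4],
  ∂[0,1,3] = [1,3] − [0,3] + [0,1].
This gives a 15×10 integer matrix of rank 10; reducing to Smith normal form yields diagonal entries (1,1,1,1,1,1,1,1,1,2).

Reading off H_k = ker ∂_k / im ∂_{k+1}:

  H_0: rank C_0 − rank ∂_1 = 6 − 5 = 1, and the invariant factors of ∂_1 are all 1, so H_0 ≅ Z.
  H_1: rank ker ∂_1 − rank ∂_2 = (15 − 5) − 10 = 0, and ∂_2 has invariant factor 2 > 1, so H_1 ≅ Z/2.
  H_2: rank ker ∂_2 − rank ∂_3 = (10 − 10) − 0 = 0, and there is no ∂_3, so H_2 ≅ 0.

Hence the Betti numbers are b_0 = 1, b_1 = 0, b_2 = 0.

b_0 = 1, b_1 = 0, b_2 = 0.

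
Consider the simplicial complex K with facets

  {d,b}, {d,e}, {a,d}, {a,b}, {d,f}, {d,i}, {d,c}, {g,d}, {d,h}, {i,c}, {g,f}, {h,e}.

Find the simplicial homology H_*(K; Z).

Fix the vertex order a < b < c < d < e < f < g < h < i and write every simplex with vertices in increasing order. Then dim K = 1 and the simplices of K are:

  0-simplices (9): a, b, c, d, e, f, g, h, i
  1-simplices (12): ab, ad, bd, cd, ci, de, df, dg, dh, di, eh, fg

Hence C_0 ≅ Z^9, C_1 ≅ Z^12.

The boundary map ∂_1: C_1 → C_0 sends each edge [p,q] (with p < q) to q − p. For instance
  ∂fg = g − f.
The 9×12 boundary matrix has rank 8 and Smith normal form diag(1,1,1,1,1,1,1,1).

From H_k ≅ ker(∂_k) / im(∂_{k+1}) we obtain:

  H_0: rank C_0 − rank ∂_1 = 9 − 8 = 1, and the invariant factors of ∂_1 are all 1, so H_0 ≅ Z.
  H_1: rank ker ∂_1 − rank ∂_2 = (12 − 8) − 0 = 4, and there is no ∂_2, so H_1 ≅ Z^4.

As a check, the Euler characteristic is 9 − 12 = -3, which agrees with 1 − 4 = -3.
(K is a triangulation of a wedge of 4 circles.)

H_0 = Z,  H_1 = Z^4.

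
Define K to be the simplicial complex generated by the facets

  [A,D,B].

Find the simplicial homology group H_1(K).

H_1 = 0.

K has 3 vertices, 3 edges, 1 triangle.
rank ∂_1 = 2, rank ∂_2 = 1 ⇒ b_1 = 3 − 2 − 1 = 0; all invariant factors of ∂_2 are 1 so no torsion. So H_1 = 0.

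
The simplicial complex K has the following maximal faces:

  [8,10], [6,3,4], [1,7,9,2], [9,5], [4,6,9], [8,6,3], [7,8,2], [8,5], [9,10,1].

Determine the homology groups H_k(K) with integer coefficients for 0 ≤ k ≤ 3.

Order the vertices as 1 < 2 < 3 < 4 < 5 < 6 < 7 < 8 < 9 < 10. Listing each simplex with vertices in this order, K has dimension 3 with simplices:

  0-simplices (10): [1], [2], [3], [4], [5], [6], [7], [8], [9], [10]
  1-simplices (20): [1,2], [1,7], [1,9], [1,10], [2,7], [2,8], [2,9], [3,4], [3,6], [3,8], [4,6], [4,9], [5,8], [5,9], [6,8], [6,9], [7,8], [7,9], [8,10], [9,10]
  2-simplices (9): [1,2,7], [1,2,9], [1,7,9], [1,9,10], [2,7,8], [2,7,9], [3,4,6], [3,6,8], [4,6,9]
  3-simplices (1): [1,2,7,9]

so the chain groups are C_0 ≅ Z^10, C_1 ≅ Z^20, C_2 ≅ Z^9, C_3 ≅ Z^1.

The boundary map ∂_1: C_1 → C_0 maps an edge to its endpoints' difference, ∂[p,q] = q − p. For instance
  ∂[7,8] = [8] − [7].
The resulting 10×20 matrix has rank 9, and its Smith normal form has invariant factors (1,1,1,1,1,1,1,1,1).

The boundary map ∂_2: C_2 → C_1 sends each 2-simplex [p,q,r] to [q,r] − [p,r] + [p,q]. For instance
  ∂[2,7,8] = [7,8] − [2,8] + [2,7],
  ∂[2,7,9] = [7,9] − [2,9] + [2,7].
The resulting 20×9 matrix has rank 8, and its Smith normal form has invariant factors (1,1,1,1,1,1,1,1).

Boundary ∂_3: C_3 → C_2 sends each 3-simplex σ to the alternating sum Σ_i (−1)^i (σ with its i-th vertex removed). For instance
  ∂[1,2,7,9] = [2,7,9] − [1,7,9] + [1,2,9] − [1,2,7].
The resulting 9×1 matrix has rank 1, and its Smith normal form has invariant factors (1).

Computing H_k = (kernel of ∂_k) / (image of ∂_{k+1}):

  H_0: rank C_0 − rank ∂_1 = 10 − 9 = 1, and the invariant factors of ∂_1 are all 1, so H_0 = Z.
  H_1: rank ker ∂_1 − rank ∂_2 = (20 − 9) − 8 = 3, and the invariant factors of ∂_2 are all 1, so H_1 = Z^3.
  H_2: rank ker ∂_2 − rank ∂_3 = (9 − 8) − 1 = 0, and the invariant factors of ∂_3 are all 1, so H_2 = 0.
  H_3: rank ker ∂_3 − rank ∂_4 = (1 − 1) − 0 = 0, and there is no ∂_4, so H_3 = 0.

H_0 ≅ Z,  H_1 ≅ Z^3,  H_2 = 0,  H_3 = 0.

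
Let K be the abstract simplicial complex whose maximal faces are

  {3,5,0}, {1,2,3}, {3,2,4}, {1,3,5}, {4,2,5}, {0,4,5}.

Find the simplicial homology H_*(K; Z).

H_0 ≅ Z,  H_1 ≅ Z,  H_2 = 0.

K has 6 vertices, 12 edges, 6 triangles.
rank ∂_0 = 0, rank ∂_1 = 5 ⇒ b_0 = 6 − 0 − 5 = 1; all invariant factors of ∂_1 are 1 so no torsion. So H_0 ≅ Z.
rank ∂_1 = 5, rank ∂_2 = 6 ⇒ b_1 = 12 − 5 − 6 = 1; all invariant factors of ∂_2 are 1 so no torsion. So H_1 ≅ Z.
rank ∂_2 = 6, rank ∂_3 = 0 ⇒ b_2 = 6 − 6 − 0 = 0. So H_2 ≅ 0.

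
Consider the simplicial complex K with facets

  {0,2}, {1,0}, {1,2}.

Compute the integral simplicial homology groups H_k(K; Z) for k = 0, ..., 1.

Order the vertices as 0 < 1 < 2. Listing each simplex with vertices in this order, K has dimension 1 with simplices:

  0-simplices (3): [0], [1], [2]
  1-simplices (3): [0,1], [0,2], [1,2]

so the chain groups are C_0 ≅ Z^3, C_1 ≅ Z^3.

Boundary ∂_1: C_1 → C_0 is given by ∂[p,q] = [q] − [p].
The resulting 3×3 matrix has rank 2, and its Smith normal form has invariant factors (1,1).

Computing H_k = (kernel of ∂_k) / (image of ∂_{k+1}):

  H_0: rank C_0 − rank ∂_1 = 3 − 2 = 1, and the invariant factors of ∂_1 are all 1, so H_0 ≅ Z.
  H_1: rank ker ∂_1 − rank ∂_2 = (3 − 2) − 0 = 1, and there is no ∂_2, so H_1 ≅ Z.

As a check, the Euler characteristic is 3 − 3 = 0, which agrees with 1 − 1 = 0.

H_0 = Z,  H_1 = Z.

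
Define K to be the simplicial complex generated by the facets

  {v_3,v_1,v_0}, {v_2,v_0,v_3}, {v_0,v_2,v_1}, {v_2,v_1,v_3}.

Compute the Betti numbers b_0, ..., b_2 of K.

Order the vertices as v_0 < v_1 < v_2 < v_3. Listing each simplex with vertices in this order, K has dimension 2 with simplices:

  0-simplices (4): [v_0], [v_1], [v_2], [v_3]
  1-simplices (6): [v_0,v_1], [v_0,v_2], [v_0,v_3], [v_1,v_2], [v_1,v_3], [v_2,v_3]
  2-simplices (4): [v_0,v_1,v_2], [v_0,v_1,v_3], [v_0,v_2,v_3], [v_1,v_2,v_3]

so the chain groups are C_0 ≅ Z^4, C_1 ≅ Z^6, C_2 ≅ Z^4.

Boundary ∂_1: C_1 → C_0 is given by ∂[p,q] = [q] − [p]. For instance
  ∂[v_1,v_3] = [v_3] − [v_1].
The 4×6 boundary matrix has rank 3 and Smith normal form diag(1,1,1).

Boundary ∂_2: C_2 → C_1 sends each 2-simplex [p,q,r] to [q,r] − [p,r] + [p,q]. For instance
  ∂[v_1,v_2,v_3] = [v_2,v_3] − [v_1,v_3] + [v_1,v_2],
  ∂[v_0,v_1,v_3] = [v_1,v_3] − [v_0,v_3] + [v_0,v_1].
The resulting 6×4 matrix has rank 3, and its Smith normal form has invariant factors (1,1,1).

Reading off H_k = ker ∂_k / im ∂_{k+1}:

  H_0: rank C_0 − rank ∂_1 = 4 − 3 = 1, and the invariant factors of ∂_1 are all 1, so H_0 = Z.
  H_1: rank ker ∂_1 − rank ∂_2 = (6 − 3) − 3 = 0, and the invariant factors of ∂_2 are all 1, so H_1 = 0.
  H_2: rank ker ∂_2 − rank ∂_3 = (4 − 3) − 0 = 1, and there is no ∂_3, so H_2 = Z.

(K is a triangulation of the 2-sphere S^2.)

Hence the Betti numbers are b_0 = 1, b_1 = 0, b_2 = 1.

b_0 = 1, b_1 = 0, b_2 = 1.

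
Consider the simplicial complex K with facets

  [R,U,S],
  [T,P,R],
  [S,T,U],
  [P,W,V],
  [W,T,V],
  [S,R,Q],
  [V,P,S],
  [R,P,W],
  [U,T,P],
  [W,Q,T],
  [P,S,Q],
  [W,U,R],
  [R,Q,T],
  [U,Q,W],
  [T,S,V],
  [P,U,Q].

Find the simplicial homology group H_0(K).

H_0 ≅ Z.

Fix the vertex order P < Q < R < S < T < U < V < W and write every simplex with vertices in increasing order. Then dim K = 2 and the simplices of K are:

  0-simplices (8): P, Q, R, S, T, U, V, W
  1-simplices (24): PQ, PR, PS, PT, PU, PV, PW, QR, QS, QT, QU, QW, RS, RT, RU, RW, ST, SU, SV, TU, TV, TW, UW, VW
  2-simplices (16): PQS, PQU, PRT, PRW, PSV, PTU, PVW, QRS, QRT, QTW, QUW, RSU, RUW, STU, STV, TVW

giving chain groups C_0 ≅ Z^8, C_1 ≅ Z^24, C_2 ≅ Z^16.

Boundary ∂_1: C_1 → C_0 maps an edge to its endpoints' difference, ∂[p,q] = q − p.
This gives a 8×24 integer matrix of rank 7; reducing to Smith normal form yields diagonal entries (1,1,1,1,1,1,1).

Boundary ∂_2: C_2 → C_1 sends each 2-simplex [p,q,r] to [q,r] − [p,r] + [p,q]. For instance
  ∂QRT = RT − QT + QR,
  ∂PTU = TU − PU + PT.
The 24×16 boundary matrix has rank 15 and Smith normal form diag(1,1,1,1,1,1,1,1,1,1,1,1,1,1,1).

From H_k ≅ ker(∂_k) / im(∂_{k+1}) we obtain:

  H_0: rank C_0 − rank ∂_1 = 8 − 7 = 1, and the invariant factors of ∂_1 are all 1, so H_0 ≅ Z.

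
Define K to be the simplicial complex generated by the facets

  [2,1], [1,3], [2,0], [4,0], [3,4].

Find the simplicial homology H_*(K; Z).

We work with the vertex ordering 0 < 1 < 2 < 3 < 4. The simplices of K, each written with vertices in increasing order, are:

  0-simplices (5): [0], [1], [2], [3], [4]
  1-simplices (5): [0,2], [0,4], [1,2], [1,3], [3,4]

Hence C_0 ≅ Z^5, C_1 ≅ Z^5.

The boundary map ∂_1: C_1 → C_0 sends each edge [p,q] (with p < q) to q − p.
This gives a 5×5 integer matrix of rank 4; reducing to Smith normal form yields diagonal entries (1,1,1,1).

From H_k ≅ ker(∂_k) / im(∂_{k+1}) we obtain:

  H_0: rank C_0 − rank ∂_1 = 5 − 4 = 1, and the invariant factors of ∂_1 are all 1, so H_0 = Z.
  H_1: rank ker ∂_1 − rank ∂_2 = (5 − 4) − 0 = 1, and there is no ∂_2, so H_1 = Z.

(K is a triangulation of the circle S^1.)

H_0 ≅ Z,  H_1 ≅ Z.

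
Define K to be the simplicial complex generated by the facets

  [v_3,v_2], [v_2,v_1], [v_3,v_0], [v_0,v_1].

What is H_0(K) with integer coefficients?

H_0 = Z.

Order the vertices as v_0 < v_1 < v_2 < v_3. Listing each simplex with vertices in this order, K has dimension 1 with simplices:

  0-simplices (4): [v_0], [v_1], [v_2], [v_3]
  1-simplices (4): [v_0,v_1], [v_0,v_3], [v_1,v_2], [v_2,v_3]

giving chain groups C_0 ≅ Z^4, C_1 ≅ Z^4.

Boundary ∂_1: C_1 → C_0 is given by ∂[p,q] = [q] − [p].
The 4×4 boundary matrix has rank 3 and Smith normal form diag(1,1,1).

From H_k ≅ ker(∂_k) / im(∂_{k+1}) we obtain:

  H_0: rank C_0 − rank ∂_1 = 4 − 3 = 1, and the invariant factors of ∂_1 are all 1, so H_0 ≅ Z.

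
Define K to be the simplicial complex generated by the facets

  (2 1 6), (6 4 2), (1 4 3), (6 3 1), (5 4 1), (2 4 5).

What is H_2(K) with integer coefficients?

H_2 ≅ 0.

Order the vertices as 1 < 2 < 3 < 4 < 5 < 6. Listing each simplex with vertices in this order, K has dimension 2 with simplices:

  0-simplices (6): [1], [2], [3], [4], [5], [6]
  1-simplices (12): [1,2], [1,3], [1,4], [1,5], [1,6], [2,4], [2,5], [2,6], [3,4], [3,6], [4,5], [4,6]
  2-simplices (6): [1,2,6], [1,3,4], [1,3,6], [1,4,5], [2,4,5], [2,4,6]

so the chain groups are C_0 ≅ Z^6, C_1 ≅ Z^12, C_2 ≅ Z^6.

∂_1: C_1 → C_0 is given by ∂[p,q] = [q] − [p].
The 6×12 boundary matrix has rank 5 and Smith normal form diag(1,1,1,1,1).

Boundary ∂_2: C_2 → C_1 acts by ∂[p,q,r] = [q,r] − [p,r] + [p,q]. For instance
  ∂[2,4,6] = [4,6] − [2,6] + [2,4],
  ∂[2,4,5] = [4,5] − [2,5] + [2,4].
The resulting 12×6 matrix has rank 6, and its Smith normal form has invariant factors (1,1,1,1,1,1).

Computing H_k = (kernel of ∂_k) / (image of ∂_{k+1}):

  H_2: rank ker ∂_2 − rank ∂_3 = (6 − 6) − 0 = 0, and there is no ∂_3, so H_2 ≅ 0.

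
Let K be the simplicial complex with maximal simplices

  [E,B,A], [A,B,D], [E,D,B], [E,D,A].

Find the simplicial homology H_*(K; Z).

H_0 ≅ Z,  H_1 = 0,  H_2 ≅ Z.

Fix the vertex order A < B < D < E and write every simplex with vertices in increasing order. Then dim K = 2 and the simplices of K are:

  0-simplices (4): A, B, D, E
  1-simplices (6): AB, AD, AE, BD, BE, DE
  2-simplices (4): ABD, ABE, ADE, BDE

giving chain groups C_0 ≅ Z^4, C_1 ≅ Z^6, C_2 ≅ Z^4.

Boundary ∂_1: C_1 → C_0 sends each edge [p,q] (with p < q) to q − p.
As a 4×6 matrix over Z this has rank 3, with invariant factors (1,1,1).

The boundary map ∂_2: C_2 → C_1 sends each 2-simplex [p,q,r] to [q,r] − [p,r] + [p,q]. For instance
  ∂ADE = DE − AE + AD,
  ∂BDE = DE − BE + BD.
As a 6×4 matrix over Z this has rank 3, with invariant factors (1,1,1).

From H_k ≅ ker(∂_k) / im(∂_{k+1}) we obtain:

  H_0: rank C_0 − rank ∂_1 = 4 − 3 = 1, and the invariant factors of ∂_1 are all 1, so H_0 ≅ Z.
  H_1: rank ker ∂_1 − rank ∂_2 = (6 − 3) − 3 = 0, and the invariant factors of ∂_2 are all 1, so H_1 ≅ 0.
  H_2: rank ker ∂_2 − rank ∂_3 = (4 − 3) − 0 = 1, and there is no ∂_3, so H_2 ≅ Z.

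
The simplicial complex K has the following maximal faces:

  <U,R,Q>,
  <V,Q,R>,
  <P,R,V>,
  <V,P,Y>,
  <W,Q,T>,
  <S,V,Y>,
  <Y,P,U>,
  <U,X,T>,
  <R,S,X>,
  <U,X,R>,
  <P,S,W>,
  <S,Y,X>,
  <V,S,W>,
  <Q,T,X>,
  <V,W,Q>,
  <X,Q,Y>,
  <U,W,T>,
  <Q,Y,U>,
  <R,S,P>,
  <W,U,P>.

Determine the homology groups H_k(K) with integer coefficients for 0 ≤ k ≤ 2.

K has 10 vertices, 30 edges, 20 triangles.
rank ∂_0 = 0, rank ∂_1 = 9 ⇒ b_0 = 10 − 0 − 9 = 1; all invariant factors of ∂_1 are 1 so no torsion. So H_0 ≅ Z.
rank ∂_1 = 9, rank ∂_2 = 20 ⇒ b_1 = 30 − 9 − 20 = 1; ∂_2 has invariant factor(s) [2] giving torsion. So H_1 ≅ Z ⊕ Z_2.
rank ∂_2 = 20, rank ∂_3 = 0 ⇒ b_2 = 20 − 20 − 0 = 0. So H_2 ≅ 0.

H_0 = Z,  H_1 = Z ⊕ Z_2,  H_2 = 0.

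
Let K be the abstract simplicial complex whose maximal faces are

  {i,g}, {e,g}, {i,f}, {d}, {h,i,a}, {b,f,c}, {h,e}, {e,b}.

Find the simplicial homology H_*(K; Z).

We work with the vertex ordering a < b < c < d < e < f < g < h < i. The simplices of K, each written with vertices in increasing order, are:

  0-simplices (9): a, b, c, d, e, f, g, h, i
  1-simplices (11): ah, ai, bc, be, bf, cf, eg, eh, fi, gi, hi
  2-simplices (2): ahi, bcf

giving chain groups C_0 ≅ Z^9, C_1 ≅ Z^11, C_2 ≅ Z^2.

The boundary map ∂_1: C_1 → C_0 maps an edge to its endpoints' difference, ∂[p,q] = q − p.
This gives a 9×11 integer matrix of rank 7; reducing to Smith normal form yields diagonal entries (1,1,1,1,1,1,1).

∂_2: C_2 → C_1 maps a triangle to the signed sum of its edges. For instance
  ∂ahi = hi − ai + ah,
  ∂bcf = cf − bf + bc.
The resulting 11×2 matrix has rank 2, and its Smith normal form has invariant factors (1,1).

From H_k ≅ ker(∂_k) / im(∂_{k+1}) we obtain:

  H_0: rank C_0 − rank ∂_1 = 9 − 7 = 2, and the invariant factors of ∂_1 are all 1, so H_0 ≅ Z^2.
  H_1: rank ker ∂_1 − rank ∂_2 = (11 − 7) − 2 = 2, and the invariant factors of ∂_2 are all 1, so H_1 ≅ Z^2.
  H_2: rank ker ∂_2 − rank ∂_3 = (2 − 2) − 0 = 0, and there is no ∂_3, so H_2 ≅ 0.

H_0 = Z^2,  H_1 = Z^2,  H_2 = 0.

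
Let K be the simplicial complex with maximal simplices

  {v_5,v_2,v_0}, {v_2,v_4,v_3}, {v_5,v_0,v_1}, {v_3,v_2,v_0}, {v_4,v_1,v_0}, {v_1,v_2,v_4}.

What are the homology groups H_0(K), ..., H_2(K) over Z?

H_0 = Z,  H_1 = Z,  H_2 = 0.

Take the total order v_0 < v_1 < v_2 < v_3 < v_4 < v_5 on the vertex set. Then K (dimension 2) consists of the simplices:

  0-simplices (6): [v_0], [v_1], [v_2], [v_3], [v_4], [v_5]
  1-simplices (12): [v_0,v_1], [v_0,v_2], [v_0,v_3], [v_0,v_4], [v_0,v_5], [v_1,v_2], [v_1,v_4], [v_1,v_5], [v_2,v_3], [v_2,v_4], [v_2,v_5], [v_3,v_4]
  2-simplices (6): [v_0,v_1,v_4], [v_0,v_1,v_5], [v_0,v_2,v_3], [v_0,v_2,v_5], [v_1,v_2,v_4], [v_2,v_3,v_4]

so the chain groups are C_0 ≅ Z^6, C_1 ≅ Z^12, C_2 ≅ Z^6.

Boundary ∂_1: C_1 → C_0 sends each edge [p,q] (with p < q) to q − p.
The resulting 6×12 matrix has rank 5, and its Smith normal form has invariant factors (1,1,1,1,1).

The boundary map ∂_2: C_2 → C_1 acts by ∂[p,q,r] = [q,r] − [p,r] + [p,q]. For instance
  ∂[v_0,v_1,v_5] = [v_1,v_5] − [v_0,v_5] + [v_0,v_1],
  ∂[v_0,v_2,v_5] = [v_2,v_5] − [v_0,v_5] + [v_0,v_2].
This gives a 12×6 integer matrix of rank 6; reducing to Smith normal form yields diagonal entries (1,1,1,1,1,1).

Reading off H_k = ker ∂_k / im ∂_{k+1}:

  H_0: rank C_0 − rank ∂_1 = 6 − 5 = 1, and the invariant factors of ∂_1 are all 1, so H_0 = Z.
  H_1: rank ker ∂_1 − rank ∂_2 = (12 − 5) − 6 = 1, and the invariant factors of ∂_2 are all 1, so H_1 = Z.
  H_2: rank ker ∂_2 − rank ∂_3 = (6 − 6) − 0 = 0, and there is no ∂_3, so H_2 = 0.

(K is a triangulation of the cylinder S^1 x I.)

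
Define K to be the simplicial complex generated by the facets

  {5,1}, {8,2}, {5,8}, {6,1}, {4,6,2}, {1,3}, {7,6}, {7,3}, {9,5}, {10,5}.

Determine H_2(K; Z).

Order the vertices as 1 < 2 < 3 < 4 < 5 < 6 < 7 < 8 < 9 < 10. Listing each simplex with vertices in this order, K has dimension 2 with simplices:

  0-simplices (10): [1], [2], [3], [4], [5], [6], [7], [8], [9], [10]
  1-simplices (12): [1,3], [1,5], [1,6], [2,4], [2,6], [2,8], [3,7], [4,6], [5,8], [5,9], [5,10], [6,7]
  2-simplices (1): [2,4,6]

Hence C_0 ≅ Z^10, C_1 ≅ Z^12, C_2 ≅ Z^1.

The boundary map ∂_1: C_1 → C_0 sends each edge [p,q] (with p < q) to q − p. For instance
  ∂[1,6] = [6] − [1].
This gives a 10×12 integer matrix of rank 9; reducing to Smith normal form yields diagonal entries (1,1,1,1,1,1,1,1,1).

∂_2: C_2 → C_1 maps a triangle to the signed sum of its edges. For instance
  ∂[2,4,6] = [4,6] − [2,6] + [2,4].
The 12×1 boundary matrix has rank 1 and Smith normal form diag(1).

Computing H_k = (kernel of ∂_k) / (image of ∂_{k+1}):

  H_2: rank ker ∂_2 − rank ∂_3 = (1 − 1) − 0 = 0, and there is no ∂_3, so H_2 = 0.

H_2 ≅ 0.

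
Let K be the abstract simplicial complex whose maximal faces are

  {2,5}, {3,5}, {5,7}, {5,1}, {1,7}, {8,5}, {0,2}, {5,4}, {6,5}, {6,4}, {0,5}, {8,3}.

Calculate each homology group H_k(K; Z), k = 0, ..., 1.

H_0 = Z,  H_1 = Z^4.

Fix the vertex order 0 < 1 < 2 < 3 < 4 < 5 < 6 < 7 < 8 and write every simplex with vertices in increasing order. Then dim K = 1 and the simplices of K are:

  0-simplices (9): [0], [1], [2], [3], [4], [5], [6], [7], [8]
  1-simplices (12): [0,2], [0,5], [1,5], [1,7], [2,5], [3,5], [3,8], [4,5], [4,6], [5,6], [5,7], [5,8]

giving chain groups C_0 ≅ Z^9, C_1 ≅ Z^12.

The boundary map ∂_1: C_1 → C_0 maps an edge to its endpoints' difference, ∂[p,q] = q − p.
As a 9×12 matrix over Z this has rank 8, with invariant factors (1,1,1,1,1,1,1,1).

From H_k ≅ ker(∂_k) / im(∂_{k+1}) we obtain:

  H_0: rank C_0 − rank ∂_1 = 9 − 8 = 1, and the invariant factors of ∂_1 are all 1, so H_0 ≅ Z.
  H_1: rank ker ∂_1 − rank ∂_2 = (12 − 8) − 0 = 4, and there is no ∂_2, so H_1 ≅ Z^4.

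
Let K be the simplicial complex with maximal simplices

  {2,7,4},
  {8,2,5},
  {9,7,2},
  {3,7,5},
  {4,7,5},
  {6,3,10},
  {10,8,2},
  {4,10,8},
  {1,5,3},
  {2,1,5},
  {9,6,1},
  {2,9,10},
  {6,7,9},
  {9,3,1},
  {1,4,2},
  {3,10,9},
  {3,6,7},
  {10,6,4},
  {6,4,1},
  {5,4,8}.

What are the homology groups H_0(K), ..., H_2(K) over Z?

H_0 ≅ Z,  H_1 ≅ Z ⊕ Z/2,  H_2 = 0.

K has 10 vertices, 30 edges, 20 triangles.
rank ∂_0 = 0, rank ∂_1 = 9 ⇒ b_0 = 10 − 0 − 9 = 1; all invariant factors of ∂_1 are 1 so no torsion. So H_0 = Z.
rank ∂_1 = 9, rank ∂_2 = 20 ⇒ b_1 = 30 − 9 − 20 = 1; ∂_2 has invariant factor(s) [2] giving torsion. So H_1 = Z ⊕ Z/2.
rank ∂_2 = 20, rank ∂_3 = 0 ⇒ b_2 = 20 − 20 − 0 = 0. So H_2 = 0.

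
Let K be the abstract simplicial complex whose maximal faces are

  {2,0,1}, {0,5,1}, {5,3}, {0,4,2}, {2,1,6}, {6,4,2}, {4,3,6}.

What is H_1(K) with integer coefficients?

Order the vertices as 0 < 1 < 2 < 3 < 4 < 5 < 6. Listing each simplex with vertices in this order, K has dimension 2 with simplices:

  0-simplices (7): [0], [1], [2], [3], [4], [5], [6]
  1-simplices (13): [0,1], [0,2], [0,4], [0,5], [1,2], [1,5], [1,6], [2,4], [2,6], [3,4], [3,5], [3,6], [4,6]
  2-simplices (6): [0,1,2], [0,1,5], [0,2,4], [1,2,6], [2,4,6], [3,4,6]

giving chain groups C_0 ≅ Z^7, C_1 ≅ Z^13, C_2 ≅ Z^6.

The boundary map ∂_1: C_1 → C_0 sends each edge [p,q] (with p < q) to q − p.
This gives a 7×13 integer matrix of rank 6; reducing to Smith normal form yields diagonal entries (1,1,1,1,1,1).

Boundary ∂_2: C_2 → C_1 sends each 2-simplex [p,q,r] to [q,r] − [p,r] + [p,q]. For instance
  ∂[3,4,6] = [4,6] − [3,6] + [3,4],
  ∂[2,4,6] = [4,6] − [2,6] + [2,4].
As a 13×6 matrix over Z this has rank 6, with invariant factors (1,1,1,1,1,1).

From H_k ≅ ker(∂_k) / im(∂_{k+1}) we obtain:

  H_1: rank ker ∂_1 − rank ∂_2 = (13 − 6) − 6 = 1, and the invariant factors of ∂_2 are all 1, so H_1 = Z.

H_1 ≅ Z.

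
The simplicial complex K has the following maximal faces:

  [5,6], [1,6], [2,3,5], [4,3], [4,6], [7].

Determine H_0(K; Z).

H_0 = Z^2.

Order the vertices as 1 < 2 < 3 < 4 < 5 < 6 < 7. Listing each simplex with vertices in this order, K has dimension 2 with simplices:

  0-simplices (7): [1], [2], [3], [4], [5], [6], [7]
  1-simplices (7): [1,6], [2,3], [2,5], [3,4], [3,5], [4,6], [5,6]
  2-simplices (1): [2,3,5]

giving chain groups C_0 ≅ Z^7, C_1 ≅ Z^7, C_2 ≅ Z^1.

The boundary map ∂_1: C_1 → C_0 maps an edge to its endpoints' difference, ∂[p,q] = q − p. For instance
  ∂[4,6] = [6] − [4].
The resulting 7×7 matrix has rank 5, and its Smith normal form has invariant factors (1,1,1,1,1).

Boundary ∂_2: C_2 → C_1 sends each 2-simplex [p,q,r] to [q,r] − [p,r] + [p,q]. For instance
  ∂[2,3,5] = [3,5] − [2,5] + [2,3].
This gives a 7×1 integer matrix of rank 1; reducing to Smith normal form yields diagonal entries (1).

Computing H_k = (kernel of ∂_k) / (image of ∂_{k+1}):

  H_0: rank C_0 − rank ∂_1 = 7 − 5 = 2, and the invariant factors of ∂_1 are all 1, so H_0 = Z^2.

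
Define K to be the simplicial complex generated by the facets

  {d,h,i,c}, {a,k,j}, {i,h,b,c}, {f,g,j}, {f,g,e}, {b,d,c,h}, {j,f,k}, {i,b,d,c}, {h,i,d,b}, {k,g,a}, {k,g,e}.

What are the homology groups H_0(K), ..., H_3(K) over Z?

Fix the vertex order a < b < c < d < e < f < g < h < i < j < k and write every simplex with vertices in increasing order. Then dim K = 3 and the simplices of K are:

  0-simplices (11): a, b, c, d, e, f, g, h, i, j, k
  1-simplices (22): ag, aj, ak, bc, bd, bh, bi, cd, ch, ci, dh, di, ef, eg, ek, fg, fj, fk, gj, gk, hi, jk
  2-simplices (16): agk, ajk, bcd, bch, bci, bdh, bdi, bhi, cdh, cdi, chi, dhi, efg, egk, fgj, fjk
  3-simplices (5): bcdh, bcdi, bchi, bdhi, cdhi

giving chain groups C_0 ≅ Z^11, C_1 ≅ Z^22, C_2 ≅ Z^16, C_3 ≅ Z^5.

Boundary ∂_1: C_1 → C_0 is given by ∂[p,q] = [q] − [p]. For instance
  ∂fj = j − f.
As a 11×22 matrix over Z this has rank 9, with invariant factors (1,1,1,1,1,1,1,1,1).

Boundary ∂_2: C_2 → C_1 maps a triangle to the signed sum of its edges. For instance
  ∂dhi = hi − di + dh,
  ∂bci = ci − bi + bc.
As a 22×16 matrix over Z this has rank 12, with invariant factors (1,1,1,1,1,1,1,1,1,1,1,1).

Boundary ∂_3: C_3 → C_2 sends each 3-simplex σ to the alternating sum Σ_i (−1)^i (σ with its i-th vertex removed). For instance
  ∂bcdi = cdi − bdi + bci − bcd,
  ∂bcdh = cdh − bdh + bch − bcd.
The 16×5 boundary matrix has rank 4 and Smith normal form diag(1,1,1,1).

Reading off H_k = ker ∂_k / im ∂_{k+1}:

  H_0: rank C_0 − rank ∂_1 = 11 − 9 = 2, and the invariant factors of ∂_1 are all 1, so H_0 = Z^2.
  H_1: rank ker ∂_1 − rank ∂_2 = (22 − 9) − 12 = 1, and the invariant factors of ∂_2 are all 1, so H_1 = Z.
  H_2: rank ker ∂_2 − rank ∂_3 = (16 − 12) − 4 = 0, and the invariant factors of ∂_3 are all 1, so H_2 = 0.
  H_3: rank ker ∂_3 − rank ∂_4 = (5 − 4) − 0 = 1, and there is no ∂_4, so H_3 = Z.

As a check, the Euler characteristic is 11 − 22 + 16 − 5 = 0, which agrees with 2 − 1 + 0 − 1 = 0.

H_0 ≅ Z^2,  H_1 ≅ Z,  H_2 = 0,  H_3 ≅ Z.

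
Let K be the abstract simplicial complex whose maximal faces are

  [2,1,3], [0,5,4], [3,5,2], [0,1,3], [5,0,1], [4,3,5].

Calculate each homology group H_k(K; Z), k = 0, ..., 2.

Fix the vertex order 0 < 1 < 2 < 3 < 4 < 5 and write every simplex with vertices in increasing order. Then dim K = 2 and the simplices of K are:

  0-simplices (6): [0], [1], [2], [3], [4], [5]
  1-simplices (12): [0,1], [0,3], [0,4], [0,5], [1,2], [1,3], [1,5], [2,3], [2,5], [3,4], [3,5], [4,5]
  2-simplices (6): [0,1,3], [0,1,5], [0,4,5], [1,2,3], [2,3,5], [3,4,5]

Hence C_0 ≅ Z^6, C_1 ≅ Z^12, C_2 ≅ Z^6.

∂_1: C_1 → C_0 sends each edge [p,q] (with p < q) to q − p. For instance
  ∂[0,5] = [5] − [0].
This gives a 6×12 integer matrix of rank 5; reducing to Smith normal form yields diagonal entries (1,1,1,1,1).

The boundary map ∂_2: C_2 → C_1 maps a triangle to the signed sum of its edges. For instance
  ∂[3,4,5] = [4,5] − [3,5] + [3,4],
  ∂[0,1,3] = [1,3] − [0,3] + [0,1].
As a 12×6 matrix over Z this has rank 6, with invariant factors (1,1,1,1,1,1).

Now H_k = ker ∂_k / im ∂_{k+1}, so:

  H_0: rank C_0 − rank ∂_1 = 6 − 5 = 1, and the invariant factors of ∂_1 are all 1, so H_0 ≅ Z.
  H_1: rank ker ∂_1 − rank ∂_2 = (12 − 5) − 6 = 1, and the invariant factors of ∂_2 are all 1, so H_1 ≅ Z.
  H_2: rank ker ∂_2 − rank ∂_3 = (6 − 6) − 0 = 0, and there is no ∂_3, so H_2 ≅ 0.

H_0 ≅ Z,  H_1 ≅ Z,  H_2 = 0.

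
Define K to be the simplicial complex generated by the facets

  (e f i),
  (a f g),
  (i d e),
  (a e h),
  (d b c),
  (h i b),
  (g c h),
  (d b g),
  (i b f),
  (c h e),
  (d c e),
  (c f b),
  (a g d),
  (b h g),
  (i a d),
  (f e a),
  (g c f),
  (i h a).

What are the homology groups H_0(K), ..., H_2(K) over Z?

H_0 ≅ Z,  H_1 ≅ Z × Z/2,  H_2 = 0.

Order the vertices as a < b < c < d < e < f < g < h < i. Listing each simplex with vertices in this order, K has dimension 2 with simplices:

  0-simplices (9): a, b, c, d, e, f, g, h, i
  1-simplices (27): ad, ae, af, ag, ah, ai, bc, bd, bf, bg, bh, bi, cd, ce, cf, cg, ch, de, dg, di, ef, eh, ei, fg, fi, gh, hi
  2-simplices (18): adg, adi, aef, aeh, afg, ahi, bcd, bcf, bdg, bfi, bgh, bhi, cde, ceh, cfg, cgh, dei, efi

giving chain groups C_0 ≅ Z^9, C_1 ≅ Z^27, C_2 ≅ Z^18.

Boundary ∂_1: C_1 → C_0 maps an edge to its endpoints' difference, ∂[p,q] = q − p.
The resulting 9×27 matrix has rank 8, and its Smith normal form has invariant factors (1,1,1,1,1,1,1,1).

∂_2: C_2 → C_1 maps a triangle to the signed sum of its edges. For instance
  ∂afg = fg − ag + af,
  ∂dei = ei − di + de.
This gives a 27×18 integer matrix of rank 18; reducing to Smith normal form yields diagonal entries (1,1,1,1,1,1,1,1,1,1,1,1,1,1,1,1,1,2).

From H_k ≅ ker(∂_k) / im(∂_{k+1}) we obtain:

  H_0: rank C_0 − rank ∂_1 = 9 − 8 = 1, and the invariant factors of ∂_1 are all 1, so H_0 ≅ Z.
  H_1: rank ker ∂_1 − rank ∂_2 = (27 − 8) − 18 = 1, and ∂_2 has invariant factor 2 > 1, so H_1 ≅ Z × Z/2.
  H_2: rank ker ∂_2 − rank ∂_3 = (18 − 18) − 0 = 0, and there is no ∂_3, so H_2 ≅ 0.

As a check, the Euler characteristic is 9 − 27 + 18 = 0, which agrees with 1 − 1 + 0 = 0.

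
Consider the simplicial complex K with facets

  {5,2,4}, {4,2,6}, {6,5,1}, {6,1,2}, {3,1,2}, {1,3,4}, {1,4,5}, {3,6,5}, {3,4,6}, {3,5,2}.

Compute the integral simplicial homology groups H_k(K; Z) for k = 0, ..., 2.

We work with the vertex ordering 1 < 2 < 3 < 4 < 5 < 6. The simplices of K, each written with vertices in increasing order, are:

  0-simplices (6): [1], [2], [3], [4], [5], [6]
  1-simplices (15): [1,2], [1,3], [1,4], [1,5], [1,6], [2,3], [2,4], [2,5], [2,6], [3,4], [3,5], [3,6], [4,5], [4,6], [5,6]
  2-simplices (10): [1,2,3], [1,2,6], [1,3,4], [1,4,5], [1,5,6], [2,3,5], [2,4,5], [2,4,6], [3,4,6], [3,5,6]

so the chain groups are C_0 ≅ Z^6, C_1 ≅ Z^15, C_2 ≅ Z^10.

Boundary ∂_1: C_1 → C_0 maps an edge to its endpoints' difference, ∂[p,q] = q − p. For instance
  ∂[2,5] = [5] − [2].
As a 6×15 matrix over Z this has rank 5, with invariant factors (1,1,1,1,1).

∂_2: C_2 → C_1 maps a triangle to the signed sum of its edges. For instance
  ∂[2,3,5] = [3,5] − [2,5] + [2,3],
  ∂[1,5,6] = [5,6] − [1,6] + [1,5].
As a 15×10 matrix over Z this has rank 10, with invariant factors (1,1,1,1,1,1,1,1,1,2).

From H_k ≅ ker(∂_k) / im(∂_{k+1}) we obtain:

  H_0: rank C_0 − rank ∂_1 = 6 − 5 = 1, and the invariant factors of ∂_1 are all 1, so H_0 ≅ Z.
  H_1: rank ker ∂_1 − rank ∂_2 = (15 − 5) − 10 = 0, and ∂_2 has invariant factor 2 > 1, so H_1 ≅ Z/2.
  H_2: rank ker ∂_2 − rank ∂_3 = (10 − 10) − 0 = 0, and there is no ∂_3, so H_2 ≅ 0.

(K is a triangulation of the real projective plane RP^2.)

H_0 ≅ Z,  H_1 ≅ Z/2,  H_2 = 0.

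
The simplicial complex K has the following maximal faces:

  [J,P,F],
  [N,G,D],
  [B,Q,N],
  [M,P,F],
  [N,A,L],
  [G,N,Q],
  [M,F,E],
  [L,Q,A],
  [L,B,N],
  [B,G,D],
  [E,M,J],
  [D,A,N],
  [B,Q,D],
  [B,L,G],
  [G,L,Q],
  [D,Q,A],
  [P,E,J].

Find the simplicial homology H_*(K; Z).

Fix the vertex order A < B < D < E < F < G < J < L < M < N < P < Q and write every simplex with vertices in increasing order. Then dim K = 2 and the simplices of K are:

  0-simplices (12): A, B, D, E, F, G, J, L, M, N, P, Q
  1-simplices (28): AD, AL, AN, AQ, BD, BG, BL, BN, BQ, DG, DN, DQ, EF, EJ, EM, EP, FJ, FM, FP, GL, GN, GQ, JM, JP, LN, LQ, MP, NQ
  2-simplices (17): ADN, ADQ, ALN, ALQ, BDG, BDQ, BGL, BLN, BNQ, DGN, EFM, EJM, EJP, FJP, FMP, GLQ, GNQ

so the chain groups are C_0 ≅ Z^12, C_1 ≅ Z^28, C_2 ≅ Z^17.

The boundary map ∂_1: C_1 → C_0 maps an edge to its endpoints' difference, ∂[p,q] = q − p. For instance
  ∂FJ = J − F.
The 12×28 boundary matrix has rank 10 and Smith normal form diag(1,1,1,1,1,1,1,1,1,1).

∂_2: C_2 → C_1 maps a triangle to the signed sum of its edges. For instance
  ∂BLN = LN − BN + BL,
  ∂EJP = JP − EP + EJ.
The 28×17 boundary matrix has rank 17 and Smith normal form diag(1,1,1,1,1,1,1,1,1,1,1,1,1,1,1,1,2).

Now H_k = ker ∂_k / im ∂_{k+1}, so:

  H_0: rank C_0 − rank ∂_1 = 12 − 10 = 2, and the invariant factors of ∂_1 are all 1, so H_0 ≅ Z^2.
  H_1: rank ker ∂_1 − rank ∂_2 = (28 − 10) − 17 = 1, and ∂_2 has invariant factor 2 > 1, so H_1 ≅ Z ⊕ Z/2.
  H_2: rank ker ∂_2 − rank ∂_3 = (17 − 17) − 0 = 0, and there is no ∂_3, so H_2 ≅ 0.

H_0 = Z^2,  H_1 = Z ⊕ Z/2,  H_2 = 0.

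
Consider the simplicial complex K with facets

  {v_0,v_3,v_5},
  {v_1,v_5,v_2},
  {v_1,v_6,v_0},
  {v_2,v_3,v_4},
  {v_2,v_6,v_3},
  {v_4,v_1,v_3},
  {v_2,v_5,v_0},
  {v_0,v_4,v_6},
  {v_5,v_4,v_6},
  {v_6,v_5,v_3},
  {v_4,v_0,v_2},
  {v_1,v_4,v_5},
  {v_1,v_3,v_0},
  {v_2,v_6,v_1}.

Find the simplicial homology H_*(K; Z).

H_0 = Z,  H_1 = Z^2,  H_2 = Z.

Fix the vertex order v_0 < v_1 < v_2 < v_3 < v_4 < v_5 < v_6 and write every simplex with vertices in increasing order. Then dim K = 2 and the simplices of K are:

  0-simplices (7): [v_0], [v_1], [v_2], [v_3], [v_4], [v_5], [v_6]
  1-simplices (21): (21 of them)
  2-simplices (14): (14 of them)

giving chain groups C_0 ≅ Z^7, C_1 ≅ Z^21, C_2 ≅ Z^14.

The boundary map ∂_1: C_1 → C_0 sends each edge [p,q] (with p < q) to q − p. For instance
  ∂[v_3,v_5] = [v_5] − [v_3].
This gives a 7×21 integer matrix of rank 6; reducing to Smith normal form yields diagonal entries (1,1,1,1,1,1).

∂_2: C_2 → C_1 maps a triangle to the signed sum of its edges. For instance
  ∂[v_0,v_2,v_5] = [v_2,v_5] − [v_0,v_5] + [v_0,v_2],
  ∂[v_2,v_3,v_6] = [v_3,v_6] − [v_2,v_6] + [v_2,v_3].
The 21×14 boundary matrix has rank 13 and Smith normal form diag(1,1,1,1,1,1,1,1,1,1,1,1,1).

Reading off H_k = ker ∂_k / im ∂_{k+1}:

  H_0: rank C_0 − rank ∂_1 = 7 − 6 = 1, and the invariant factors of ∂_1 are all 1, so H_0 = Z.
  H_1: rank ker ∂_1 − rank ∂_2 = (21 − 6) − 13 = 2, and the invariant factors of ∂_2 are all 1, so H_1 = Z^2.
  H_2: rank ker ∂_2 − rank ∂_3 = (14 − 13) − 0 = 1, and there is no ∂_3, so H_2 = Z.

As a check, the Euler characteristic is 7 − 21 + 14 = 0, which agrees with 1 − 2 + 1 = 0.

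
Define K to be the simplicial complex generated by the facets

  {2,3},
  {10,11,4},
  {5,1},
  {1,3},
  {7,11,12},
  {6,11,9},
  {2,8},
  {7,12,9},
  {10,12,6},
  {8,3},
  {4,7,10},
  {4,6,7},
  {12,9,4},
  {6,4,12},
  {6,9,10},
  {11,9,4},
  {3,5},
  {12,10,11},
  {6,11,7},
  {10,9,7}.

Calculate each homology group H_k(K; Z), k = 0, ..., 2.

We work with the vertex ordering 1 < 2 < 3 < 4 < 5 < 6 < 7 < 8 < 9 < 10 < 11 < 12. The simplices of K, each written with vertices in increasing order, are:

  0-simplices (12): [1], [2], [3], [4], [5], [6], [7], [8], [9], [10], [11], [12]
  1-simplices (27): (27 of them)
  2-simplices (14): [4,6,7], [4,6,12], [4,7,10], [4,9,11], [4,9,12], [4,10,11], [6,7,11], [6,9,10], [6,9,11], [6,10,12], [7,9,10], [7,9,12], [7,11,12], [10,11,12]

giving chain groups C_0 ≅ Z^12, C_1 ≅ Z^27, C_2 ≅ Z^14.

Boundary ∂_1: C_1 → C_0 is given by ∂[p,q] = [q] − [p].
The resulting 12×27 matrix has rank 10, and its Smith normal form has invariant factors (1,1,1,1,1,1,1,1,1,1).

Boundary ∂_2: C_2 → C_1 maps a triangle to the signed sum of its edges. For instance
  ∂[4,6,7] = [6,7] − [4,7] + [4,6],
  ∂[4,9,12] = [9,12] − [4,12] + [4,9].
The resulting 27×14 matrix has rank 13, and its Smith normal form has invariant factors (1,1,1,1,1,1,1,1,1,1,1,1,1).

From H_k ≅ ker(∂_k) / im(∂_{k+1}) we obtain:

  H_0: rank C_0 − rank ∂_1 = 12 − 10 = 2, and the invariant factors of ∂_1 are all 1, so H_0 = Z^2.
  H_1: rank ker ∂_1 − rank ∂_2 = (27 − 10) − 13 = 4, and the invariant factors of ∂_2 are all 1, so H_1 = Z^4.
  H_2: rank ker ∂_2 − rank ∂_3 = (14 − 13) − 0 = 1, and there is no ∂_3, so H_2 = Z.

As a check, the Euler characteristic is 12 − 27 + 14 = -1, which agrees with 2 − 4 + 1 = -1.

H_0 = Z^2,  H_1 = Z^4,  H_2 = Z.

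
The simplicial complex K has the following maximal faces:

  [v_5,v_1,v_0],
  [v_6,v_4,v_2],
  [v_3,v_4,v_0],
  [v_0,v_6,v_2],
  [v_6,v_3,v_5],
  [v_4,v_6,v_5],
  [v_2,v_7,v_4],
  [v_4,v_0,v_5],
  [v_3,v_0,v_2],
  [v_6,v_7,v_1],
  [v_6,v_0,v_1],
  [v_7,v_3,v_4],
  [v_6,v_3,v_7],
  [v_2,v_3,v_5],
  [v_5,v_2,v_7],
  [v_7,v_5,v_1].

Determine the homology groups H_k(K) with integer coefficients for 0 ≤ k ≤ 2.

Take the total order v_0 < v_1 < v_2 < v_3 < v_4 < v_5 < v_6 < v_7 on the vertex set. Then K (dimension 2) consists of the simplices:

  0-simplices (8): [v_0], [v_1], [v_2], [v_3], [v_4], [v_5], [v_6], [v_7]
  1-simplices (24): (24 of them)
  2-simplices (16): (16 of them)

Hence C_0 ≅ Z^8, C_1 ≅ Z^24, C_2 ≅ Z^16.

∂_1: C_1 → C_0 maps an edge to its endpoints' difference, ∂[p,q] = q − p.
The resulting 8×24 matrix has rank 7, and its Smith normal form has invariant factors (1,1,1,1,1,1,1).

The boundary map ∂_2: C_2 → C_1 sends each 2-simplex [p,q,r] to [q,r] − [p,r] + [p,q]. For instance
  ∂[v_2,v_3,v_5] = [v_3,v_5] − [v_2,v_5] + [v_2,v_3],
  ∂[v_0,v_1,v_5] = [v_1,v_5] − [v_0,v_5] + [v_0,v_1].
This gives a 24×16 integer matrix of rank 15; reducing to Smith normal form yields diagonal entries (1,1,1,1,1,1,1,1,1,1,1,1,1,1,1).

Now H_k = ker ∂_k / im ∂_{k+1}, so:

  H_0: rank C_0 − rank ∂_1 = 8 − 7 = 1, and the invariant factors of ∂_1 are all 1, so H_0 ≅ Z.
  H_1: rank ker ∂_1 − rank ∂_2 = (24 − 7) − 15 = 2, and the invariant factors of ∂_2 are all 1, so H_1 ≅ Z^2.
  H_2: rank ker ∂_2 − rank ∂_3 = (16 − 15) − 0 = 1, and there is no ∂_3, so H_2 ≅ Z.

As a check, the Euler characteristic is 8 − 24 + 16 = 0, which agrees with 1 − 2 + 1 = 0.

H_0 = Z,  H_1 = Z^2,  H_2 = Z.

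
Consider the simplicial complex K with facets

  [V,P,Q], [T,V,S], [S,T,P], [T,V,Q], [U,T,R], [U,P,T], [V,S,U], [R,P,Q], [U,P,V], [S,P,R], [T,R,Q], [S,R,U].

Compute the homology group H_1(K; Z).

Take the total order P < Q < R < S < T < U < V on the vertex set. Then K (dimension 2) consists of the simplices:

  0-simplices (7): P, Q, R, S, T, U, V
  1-simplices (18): PQ, PR, PS, PT, PU, PV, QR, QT, QV, RS, RT, RU, ST, SU, SV, TU, TV, UV
  2-simplices (12): PQR, PQV, PRS, PST, PTU, PUV, QRT, QTV, RSU, RTU, STV, SUV

giving chain groups C_0 ≅ Z^7, C_1 ≅ Z^18, C_2 ≅ Z^12.

Boundary ∂_1: C_1 → C_0 maps an edge to its endpoints' difference, ∂[p,q] = q − p. For instance
  ∂PT = T − P.
As a 7×18 matrix over Z this has rank 6, with invariant factors (1,1,1,1,1,1).

∂_2: C_2 → C_1 sends each 2-simplex [p,q,r] to [q,r] − [p,r] + [p,q]. For instance
  ∂PQV = QV − PV + PQ,
  ∂PUV = UV − PV + PU.
This gives a 18×12 integer matrix of rank 12; reducing to Smith normal form yields diagonal entries (1,1,1,1,1,1,1,1,1,1,1,2).

From H_k ≅ ker(∂_k) / im(∂_{k+1}) we obtain:

  H_1: rank ker ∂_1 − rank ∂_2 = (18 − 6) − 12 = 0, and ∂_2 has invariant factor 2 > 1, so H_1 = Z_2.

(K is a triangulation of the real projective plane RP^2.)

H_1 ≅ Z_2.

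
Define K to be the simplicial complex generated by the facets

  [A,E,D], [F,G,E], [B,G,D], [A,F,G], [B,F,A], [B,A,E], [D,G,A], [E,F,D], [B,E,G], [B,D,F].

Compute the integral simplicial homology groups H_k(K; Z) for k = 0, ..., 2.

We work with the vertex ordering A < B < D < E < F < G. The simplices of K, each written with vertices in increasing order, are:

  0-simplices (6): A, B, D, E, F, G
  1-simplices (15): AB, AD, AE, AF, AG, BD, BE, BF, BG, DE, DF, DG, EF, EG, FG
  2-simplices (10): ABE, ABF, ADE, ADG, AFG, BDF, BDG, BEG, DEF, EFG

giving chain groups C_0 ≅ Z^6, C_1 ≅ Z^15, C_2 ≅ Z^10.

The boundary map ∂_1: C_1 → C_0 is given by ∂[p,q] = [q] − [p]. For instance
  ∂DF = F − D.
As a 6×15 matrix over Z this has rank 5, with invariant factors (1,1,1,1,1).

Boundary ∂_2: C_2 → C_1 acts by ∂[p,q,r] = [q,r] − [p,r] + [p,q]. For instance
  ∂BDG = DG − BG + BD,
  ∂BDF = DF − BF + BD.
The 15×10 boundary matrix has rank 10 and Smith normal form diag(1,1,1,1,1,1,1,1,1,2).

Reading off H_k = ker ∂_k / im ∂_{k+1}:

  H_0: rank C_0 − rank ∂_1 = 6 − 5 = 1, and the invariant factors of ∂_1 are all 1, so H_0 ≅ Z.
  H_1: rank ker ∂_1 − rank ∂_2 = (15 − 5) − 10 = 0, and ∂_2 has invariant factor 2 > 1, so H_1 ≅ Z/2.
  H_2: rank ker ∂_2 − rank ∂_3 = (10 − 10) − 0 = 0, and there is no ∂_3, so H_2 ≅ 0.

(K is a triangulation of the real projective plane RP^2.)

H_0 ≅ Z,  H_1 ≅ Z/2,  H_2 = 0.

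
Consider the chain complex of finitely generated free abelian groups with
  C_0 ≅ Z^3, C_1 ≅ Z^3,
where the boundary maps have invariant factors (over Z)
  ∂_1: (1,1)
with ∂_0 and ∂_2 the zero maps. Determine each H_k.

H_0: b_0 = 3 − 0 − 2 = 1; torsion from ∂_1 factors > 1: none. So H_0 = Z.
H_1: b_1 = 3 − 2 − 0 = 1; torsion from ∂_2 factors > 1: none. So H_1 = Z.

H_0 = Z,  H_1 = Z.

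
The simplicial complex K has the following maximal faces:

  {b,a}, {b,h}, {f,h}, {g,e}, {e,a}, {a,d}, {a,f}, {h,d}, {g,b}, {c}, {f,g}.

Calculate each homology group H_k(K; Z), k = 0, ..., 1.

H_0 ≅ Z^2,  H_1 ≅ Z^4.

Take the total order a < b < c < d < e < f < g < h on the vertex set. Then K (dimension 1) consists of the simplices:

  0-simplices (8): a, b, c, d, e, f, g, h
  1-simplices (10): ab, ad, ae, af, bg, bh, dh, eg, fg, fh

Hence C_0 ≅ Z^8, C_1 ≅ Z^10.

The boundary map ∂_1: C_1 → C_0 sends each edge [p,q] (with p < q) to q − p. For instance
  ∂fg = g − f.
The resulting 8×10 matrix has rank 6, and its Smith normal form has invariant factors (1,1,1,1,1,1).

Reading off H_k = ker ∂_k / im ∂_{k+1}:

  H_0: rank C_0 − rank ∂_1 = 8 − 6 = 2, and the invariant factors of ∂_1 are all 1, so H_0 ≅ Z^2.
  H_1: rank ker ∂_1 − rank ∂_2 = (10 − 6) − 0 = 4, and there is no ∂_2, so H_1 ≅ Z^4.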